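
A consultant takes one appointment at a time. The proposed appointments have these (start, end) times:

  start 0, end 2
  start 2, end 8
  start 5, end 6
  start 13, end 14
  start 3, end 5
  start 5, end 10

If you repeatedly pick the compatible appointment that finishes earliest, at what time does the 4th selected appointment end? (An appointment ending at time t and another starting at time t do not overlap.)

By end time: (0,2), (3,5), (5,6), (2,8), (5,10), (13,14).
Pick (0,2); next start ≥ 2 → (3,5); next start ≥ 5 → (5,6); next start ≥ 6 → (13,14).
Selected: (0,2) (3,5) (5,6) (13,14)

14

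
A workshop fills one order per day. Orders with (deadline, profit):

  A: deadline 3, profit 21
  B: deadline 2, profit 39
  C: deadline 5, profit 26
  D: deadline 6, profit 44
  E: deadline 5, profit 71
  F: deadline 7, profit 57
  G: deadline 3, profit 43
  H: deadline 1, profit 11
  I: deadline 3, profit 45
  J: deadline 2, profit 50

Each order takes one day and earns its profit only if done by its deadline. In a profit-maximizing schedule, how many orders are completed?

7

Profit order: E=71 F=57 J=50 I=45 D=44 G=43 B=39 C=26 A=21 H=11
Assign: E→slot 5, F→slot 7, J→slot 2, I→slot 3, D→slot 6, G→slot 1, B skipped, C→slot 4, A skipped, H skipped.
Slots: [1:G] [2:J] [3:I] [4:C] [5:E] [6:D] [7:F]
7 of 10 scheduled.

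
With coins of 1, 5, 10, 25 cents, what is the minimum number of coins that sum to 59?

7

59 = 2×25 + 1×5 + 4×1
Total coins = 2 + 1 + 4 = 7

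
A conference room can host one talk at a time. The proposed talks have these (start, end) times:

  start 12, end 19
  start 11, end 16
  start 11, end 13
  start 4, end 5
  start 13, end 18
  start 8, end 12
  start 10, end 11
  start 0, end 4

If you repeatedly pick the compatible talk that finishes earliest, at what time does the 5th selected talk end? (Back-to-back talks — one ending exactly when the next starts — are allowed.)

18

Sort by end time and greedily take each interval whose start is ≥ the last chosen end.
Sorted by end: (0,4)  (4,5)  (10,11)  (8,12)  (11,13)  (11,16)  (13,18)  (12,19)
take (0,4); take (4,5); take (10,11); take (11,13); take (13,18).
Selected: (0,4) (4,5) (10,11) (11,13) (13,18)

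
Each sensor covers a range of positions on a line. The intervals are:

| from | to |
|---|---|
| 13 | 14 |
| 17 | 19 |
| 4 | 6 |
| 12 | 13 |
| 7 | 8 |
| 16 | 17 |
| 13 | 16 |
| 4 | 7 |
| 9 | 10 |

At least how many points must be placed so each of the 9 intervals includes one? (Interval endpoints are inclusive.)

Sort by right endpoint; whenever an interval is uncovered, place a point at its right end.
Sorted: [4,6] [4,7] [7,8] [9,10] [12,13] [13,14] [13,16] [16,17] [17,19]
{[4,6],[4,7]} hit by 6; {[7,8]} hit by 8; {[9,10]} hit by 10; {[12,13],[13,14],[13,16]} hit by 13; {[16,17],[17,19]} hit by 17.
Points: 6, 8, 10, 13, 17 (5 total).

5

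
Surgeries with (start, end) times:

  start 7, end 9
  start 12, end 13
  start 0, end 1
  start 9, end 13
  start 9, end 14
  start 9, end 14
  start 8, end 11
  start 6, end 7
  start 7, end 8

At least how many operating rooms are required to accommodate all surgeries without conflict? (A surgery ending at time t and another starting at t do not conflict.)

4

Events (time:±→running): 0:+→1 1:-→0 6:+→1 7:-→0 7:+→1 7:+→2 8:-→1 8:+→2 9:-→1 9:+→2 9:+→3 9:+→4 … peak 4.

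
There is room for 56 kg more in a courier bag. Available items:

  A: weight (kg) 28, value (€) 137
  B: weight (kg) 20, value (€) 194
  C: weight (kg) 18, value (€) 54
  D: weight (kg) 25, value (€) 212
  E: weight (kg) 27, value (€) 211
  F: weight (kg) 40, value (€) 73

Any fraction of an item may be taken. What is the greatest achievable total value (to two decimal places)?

491.96

Sort by value per unit weight and fill in that order.
Ratios (sorted): B 9.70, D 8.48, E 7.81, A 4.89, C 3.00, F 1.82
take B (20 @ 194); take D (25 @ 212); take 11/27 of E → 85.96. Capacity used 56/56.
Total value = 491.96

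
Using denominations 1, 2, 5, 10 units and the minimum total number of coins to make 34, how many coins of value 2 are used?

2

34 − 3×10→4 − 2×2→0
Count of 2: 2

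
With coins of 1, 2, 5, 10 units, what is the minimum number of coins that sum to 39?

Use the largest denomination that fits, subtract, and repeat.
39 = 3×10 + 1×5 + 2×2
Total coins = 3 + 1 + 2 = 6

6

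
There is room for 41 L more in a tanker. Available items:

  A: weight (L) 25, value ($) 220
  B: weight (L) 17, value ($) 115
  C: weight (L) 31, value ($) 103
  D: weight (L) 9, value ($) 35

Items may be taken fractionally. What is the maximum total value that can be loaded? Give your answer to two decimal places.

Order: A (220/25=8.80) > B (115/17=6.76) > D (35/9=3.89) > C (103/31=3.32)
Fill: take A (25 @ 220) → take 16/17 of B → 108.24; 41/41 used.
Total value = 328.24

328.24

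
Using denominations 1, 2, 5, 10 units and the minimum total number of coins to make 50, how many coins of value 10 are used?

5

Greedy: take as many of the largest coin as possible, then repeat with the remainder.
50 = 5×10
Count of 10: 5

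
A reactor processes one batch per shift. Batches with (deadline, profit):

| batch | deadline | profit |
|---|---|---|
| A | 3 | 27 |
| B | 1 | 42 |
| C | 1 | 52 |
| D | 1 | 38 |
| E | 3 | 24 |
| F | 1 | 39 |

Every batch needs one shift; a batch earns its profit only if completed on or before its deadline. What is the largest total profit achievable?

By profit: C(d1,52), B(d1,42), F(d1,39), D(d1,38), A(d3,27), E(d3,24)
C→slot 1; B skipped; F skipped; D skipped; A→slot 3; E→slot 2.
Profit = 52 + 24 + 27 = 103

103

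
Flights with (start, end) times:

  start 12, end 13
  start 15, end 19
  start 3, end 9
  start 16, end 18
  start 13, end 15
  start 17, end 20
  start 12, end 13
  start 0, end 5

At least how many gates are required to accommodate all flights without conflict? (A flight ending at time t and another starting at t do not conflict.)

3

starts: [0, 3, 12, 12, 13, 15, 16, 17]
ends:   [5, 9, 13, 13, 15, 18, 19, 20]
s0→1 s3→2 e5→1 e9→0 s12→1 s12→2 e13→1 e13→0 s13→1 e15→0 s15→1 s16→2 s17→3  — peak 3.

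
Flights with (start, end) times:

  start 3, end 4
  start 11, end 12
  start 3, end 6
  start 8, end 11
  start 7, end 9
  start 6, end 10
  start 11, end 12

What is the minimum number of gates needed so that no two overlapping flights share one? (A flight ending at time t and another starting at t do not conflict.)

3

Count concurrent intervals with a sweep; the peak is the room count.
Events (time:±→running): 3:+→1 3:+→2 4:-→1 6:-→0 6:+→1 7:+→2 8:+→3 … peak 3.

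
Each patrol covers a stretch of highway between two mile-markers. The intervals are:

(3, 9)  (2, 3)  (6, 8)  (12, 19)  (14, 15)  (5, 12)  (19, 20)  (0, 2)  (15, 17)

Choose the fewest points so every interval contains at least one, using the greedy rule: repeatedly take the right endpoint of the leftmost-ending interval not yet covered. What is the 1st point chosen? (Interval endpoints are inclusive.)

2

Sorted: [0,2] [2,3] [6,8] [3,9] [5,12] [14,15] [15,17] [12,19] [19,20]
{[0,2],[2,3]} hit by 2; {[6,8],[3,9],[5,12]} hit by 8; {[14,15],[15,17],[12,19]} hit by 15; {[19,20]} hit by 20.
Points: 2, 8, 15, 20 (4 total).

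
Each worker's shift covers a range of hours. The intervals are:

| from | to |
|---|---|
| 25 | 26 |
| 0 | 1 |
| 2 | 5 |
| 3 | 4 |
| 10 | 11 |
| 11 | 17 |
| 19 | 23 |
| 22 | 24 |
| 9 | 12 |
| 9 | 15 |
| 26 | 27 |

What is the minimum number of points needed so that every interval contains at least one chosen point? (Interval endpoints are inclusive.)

5

Sorted: [0,1] [3,4] [2,5] [10,11] [9,12] [9,15] [11,17] [19,23] [22,24] [25,26] [26,27]
{[0,1]} hit by 1; {[3,4],[2,5]} hit by 4; {[10,11],[9,12],[9,15],[11,17]} hit by 11; {[19,23],[22,24]} hit by 23; {[25,26],[26,27]} hit by 26.
Points: 1, 4, 11, 23, 26 (5 total).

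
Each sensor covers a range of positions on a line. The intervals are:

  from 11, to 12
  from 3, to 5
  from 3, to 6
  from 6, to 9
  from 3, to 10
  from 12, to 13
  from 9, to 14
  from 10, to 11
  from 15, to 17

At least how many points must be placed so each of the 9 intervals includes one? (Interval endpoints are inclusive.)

5

Sort by right endpoint; whenever an interval is uncovered, place a point at its right end.
Sorted: [3,5] [3,6] [6,9] [3,10] [10,11] [11,12] [12,13] [9,14] [15,17]
{[3,5],[3,6]} hit by 5; {[6,9],[3,10]} hit by 9; {[10,11],[11,12]} hit by 11; {[12,13],[9,14]} hit by 13; {[15,17]} hit by 17.
Points: 5, 9, 11, 13, 17 (5 total).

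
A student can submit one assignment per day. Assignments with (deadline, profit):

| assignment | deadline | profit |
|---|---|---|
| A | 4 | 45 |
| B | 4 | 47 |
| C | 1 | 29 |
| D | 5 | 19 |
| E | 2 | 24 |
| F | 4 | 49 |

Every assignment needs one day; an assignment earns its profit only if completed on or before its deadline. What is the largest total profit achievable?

189

Take jobs in profit order; each goes to the latest open slot no later than its deadline.
By profit: F(d4,49), B(d4,47), A(d4,45), C(d1,29), E(d2,24), D(d5,19)
F→slot 4; B→slot 3; A→slot 2; C→slot 1; E skipped; D→slot 5.
Profit = 29 + 45 + 47 + 49 + 19 = 189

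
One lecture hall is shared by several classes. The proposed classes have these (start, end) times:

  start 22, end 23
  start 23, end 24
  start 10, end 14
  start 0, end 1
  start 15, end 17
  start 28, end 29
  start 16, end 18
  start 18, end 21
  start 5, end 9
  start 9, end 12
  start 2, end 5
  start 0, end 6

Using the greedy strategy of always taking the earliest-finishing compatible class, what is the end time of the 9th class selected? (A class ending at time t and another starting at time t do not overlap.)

29

Sort by end time and greedily take each interval whose start is ≥ the last chosen end.
By end time: (0,1), (2,5), (0,6), (5,9), (9,12), (10,14), (15,17), (16,18), (18,21), (22,23), (23,24), (28,29).
Pick (0,1); next start ≥ 1 → (2,5); next start ≥ 5 → (5,9); next start ≥ 9 → (9,12); next start ≥ 12 → (15,17); next start ≥ 17 → (18,21); next start ≥ 21 → (22,23); next start ≥ 23 → (23,24); next start ≥ 24 → (28,29).
Selected: (0,1) (2,5) (5,9) (9,12) (15,17) (18,21) (22,23) (23,24) (28,29)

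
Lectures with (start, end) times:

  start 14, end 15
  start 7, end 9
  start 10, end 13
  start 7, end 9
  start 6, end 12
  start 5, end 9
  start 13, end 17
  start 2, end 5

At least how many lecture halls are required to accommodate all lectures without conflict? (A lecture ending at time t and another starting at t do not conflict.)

4

Count concurrent intervals with a sweep; the peak is the room count.
starts: [2, 5, 6, 7, 7, 10, 13, 14]
ends:   [5, 9, 9, 9, 12, 13, 15, 17]
s2→1 e5→0 s5→1 s6→2 s7→3 s7→4  — peak 4.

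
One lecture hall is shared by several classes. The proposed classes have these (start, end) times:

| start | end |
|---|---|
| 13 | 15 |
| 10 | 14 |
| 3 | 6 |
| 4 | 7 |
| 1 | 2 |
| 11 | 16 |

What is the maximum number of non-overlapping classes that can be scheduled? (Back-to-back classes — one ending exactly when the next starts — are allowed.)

Order by finish time; keep every interval that doesn't clash with the previous kept one.
By end time: (1,2), (3,6), (4,7), (10,14), (13,15), (11,16).
Pick (1,2); next start ≥ 2 → (3,6); next start ≥ 6 → (10,14).
Selected 3 classes.

3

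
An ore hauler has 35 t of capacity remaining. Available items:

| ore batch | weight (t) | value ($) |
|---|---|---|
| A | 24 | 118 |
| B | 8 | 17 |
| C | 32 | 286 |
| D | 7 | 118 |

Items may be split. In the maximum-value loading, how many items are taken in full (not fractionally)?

1

Sort by value per unit weight and fill in that order.
Ratios (sorted): D 16.86, C 8.94, A 4.92, B 2.12
take D (7 @ 118); take 28/32 of C → 250.25. Capacity used 35/35.
1 item(s) taken whole; one partial (take 28/32 of C).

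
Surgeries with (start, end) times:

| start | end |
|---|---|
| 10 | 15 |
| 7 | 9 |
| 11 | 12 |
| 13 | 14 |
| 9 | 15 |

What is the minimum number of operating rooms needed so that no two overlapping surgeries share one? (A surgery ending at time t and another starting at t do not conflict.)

3

The answer is the maximum number of intervals overlapping at any instant.
Events (time:±→running): 7:+→1 9:-→0 9:+→1 10:+→2 11:+→3 … peak 3.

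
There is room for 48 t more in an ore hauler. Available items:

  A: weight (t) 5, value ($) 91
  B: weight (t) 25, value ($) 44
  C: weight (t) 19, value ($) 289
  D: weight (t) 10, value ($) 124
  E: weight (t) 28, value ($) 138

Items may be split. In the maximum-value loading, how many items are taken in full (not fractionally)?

Order: A (91/5=18.20) > C (289/19=15.21) > D (124/10=12.40) > E (138/28=4.93) > B (44/25=1.76)
Fill: take A (5 @ 91) → take C (19 @ 289) → take D (10 @ 124) → take 14/28 of E → 69.00; 48/48 used.
3 item(s) taken whole; one partial (take 14/28 of E).

3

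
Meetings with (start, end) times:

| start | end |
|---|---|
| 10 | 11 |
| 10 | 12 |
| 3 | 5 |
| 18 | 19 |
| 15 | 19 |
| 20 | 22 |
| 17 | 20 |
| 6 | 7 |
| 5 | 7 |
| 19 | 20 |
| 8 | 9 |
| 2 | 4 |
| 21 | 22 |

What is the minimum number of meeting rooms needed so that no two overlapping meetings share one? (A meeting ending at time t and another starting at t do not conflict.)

3

starts: [2, 3, 5, 6, 8, 10, 10, 15, 17, 18, 19, 20, 21]
ends:   [4, 5, 7, 7, 9, 11, 12, 19, 19, 20, 20, 22, 22]
s2→1 s3→2 e4→1 e5→0 s5→1 s6→2 e7→1 e7→0 s8→1 e9→0 s10→1 s10→2 e11→1 e12→0 s15→1 s17→2 s18→3  — peak 3.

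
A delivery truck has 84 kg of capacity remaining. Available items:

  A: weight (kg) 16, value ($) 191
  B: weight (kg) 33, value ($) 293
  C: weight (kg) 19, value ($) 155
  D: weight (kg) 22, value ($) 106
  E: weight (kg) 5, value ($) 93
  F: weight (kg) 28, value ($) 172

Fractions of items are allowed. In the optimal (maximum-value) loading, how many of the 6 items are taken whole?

4

Sort by value per unit weight and fill in that order.
Ratios (sorted): E 18.60, A 11.94, B 8.88, C 8.16, F 6.14, D 4.82
take E (5 @ 93); take A (16 @ 191); take B (33 @ 293); take C (19 @ 155); take 11/28 of F → 67.57. Capacity used 84/84.
4 item(s) taken whole; one partial (take 11/28 of F).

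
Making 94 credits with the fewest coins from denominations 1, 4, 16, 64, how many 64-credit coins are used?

1

Greedy: take as many of the largest coin as possible, then repeat with the remainder.
94 − 1×64→30 − 1×16→14 − 3×4→2 − 2×1→0
Count of 64: 1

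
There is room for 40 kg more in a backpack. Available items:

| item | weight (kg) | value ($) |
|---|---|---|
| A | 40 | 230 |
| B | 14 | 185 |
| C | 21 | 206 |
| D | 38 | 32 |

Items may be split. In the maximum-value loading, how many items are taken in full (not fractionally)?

Greedy by value/weight ratio, highest first.
Order: B (185/14=13.21) > C (206/21=9.81) > A (230/40=5.75) > D (32/38=0.84)
Fill: take B (14 @ 185) → take C (21 @ 206) → take 5/40 of A → 28.75; 40/40 used.
2 item(s) taken whole; one partial (take 5/40 of A).

2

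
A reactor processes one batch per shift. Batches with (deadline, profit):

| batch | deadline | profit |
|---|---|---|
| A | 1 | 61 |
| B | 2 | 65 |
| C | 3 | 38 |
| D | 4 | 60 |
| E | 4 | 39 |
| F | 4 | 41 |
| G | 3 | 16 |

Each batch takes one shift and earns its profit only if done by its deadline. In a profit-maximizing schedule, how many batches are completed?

Sort by profit descending; place each in the latest free slot ≤ its deadline.
Profit order: B=65 A=61 D=60 F=41 E=39 C=38 G=16
Assign: B→slot 2, A→slot 1, D→slot 4, F→slot 3, E skipped, C skipped, G skipped.
Slots: [1:A] [2:B] [3:F] [4:D]
4 of 7 scheduled.

4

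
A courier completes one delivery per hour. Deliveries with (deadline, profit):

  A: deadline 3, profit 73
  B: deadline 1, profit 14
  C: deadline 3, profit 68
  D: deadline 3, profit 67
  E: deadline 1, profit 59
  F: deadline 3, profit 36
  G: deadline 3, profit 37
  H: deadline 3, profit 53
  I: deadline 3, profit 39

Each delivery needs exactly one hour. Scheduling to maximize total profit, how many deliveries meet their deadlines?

3

Take jobs in profit order; each goes to the latest open slot no later than its deadline.
Profit order: A=73 C=68 D=67 E=59 H=53 I=39 G=37 F=36 B=14
Assign: A→slot 3, C→slot 2, D→slot 1, E skipped, H skipped, I skipped, G skipped, F skipped, B skipped.
Slots: [1:D] [2:C] [3:A]
3 of 9 scheduled.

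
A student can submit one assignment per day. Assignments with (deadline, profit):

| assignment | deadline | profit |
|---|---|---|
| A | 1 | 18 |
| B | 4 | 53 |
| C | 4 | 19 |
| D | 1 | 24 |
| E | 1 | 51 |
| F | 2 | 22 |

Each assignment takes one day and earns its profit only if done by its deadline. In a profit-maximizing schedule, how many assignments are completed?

Profit order: B=53 E=51 D=24 F=22 C=19 A=18
Assign: B→slot 4, E→slot 1, D skipped, F→slot 2, C→slot 3, A skipped.
Slots: [1:E] [2:F] [3:C] [4:B]
4 of 6 scheduled.

4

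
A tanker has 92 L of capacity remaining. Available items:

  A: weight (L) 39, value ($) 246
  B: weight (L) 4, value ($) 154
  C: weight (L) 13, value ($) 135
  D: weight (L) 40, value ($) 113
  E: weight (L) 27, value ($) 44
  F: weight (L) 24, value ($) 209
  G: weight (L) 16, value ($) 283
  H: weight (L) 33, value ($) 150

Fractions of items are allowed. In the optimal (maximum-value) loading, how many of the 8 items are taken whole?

4

Sort by value per unit weight and fill in that order.
Order: B (154/4=38.50) > G (283/16=17.69) > C (135/13=10.38) > F (209/24=8.71) > A (246/39=6.31) > H (150/33=4.55) > D (113/40=2.83) > E (44/27=1.63)
Fill: take B (4 @ 154) → take G (16 @ 283) → take C (13 @ 135) → take F (24 @ 209) → take 35/39 of A → 220.77; 92/92 used.
4 item(s) taken whole; one partial (take 35/39 of A).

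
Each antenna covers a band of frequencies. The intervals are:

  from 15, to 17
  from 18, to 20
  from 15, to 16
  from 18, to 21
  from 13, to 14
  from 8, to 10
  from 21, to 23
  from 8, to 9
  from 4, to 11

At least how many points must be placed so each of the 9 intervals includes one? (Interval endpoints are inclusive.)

Sort by right endpoint; whenever an interval is uncovered, place a point at its right end.
By right end: [8,9]  [8,10]  [4,11]  [13,14]  [15,16]  [15,17]  [18,20]  [18,21]  [21,23]
[8,9] uncovered → point at 9; [13,14] uncovered → point at 14; [15,16] uncovered → point at 16; [18,20] uncovered → point at 20; [21,23] uncovered → point at 23.
Points: 9, 14, 16, 20, 23 (5 total).

5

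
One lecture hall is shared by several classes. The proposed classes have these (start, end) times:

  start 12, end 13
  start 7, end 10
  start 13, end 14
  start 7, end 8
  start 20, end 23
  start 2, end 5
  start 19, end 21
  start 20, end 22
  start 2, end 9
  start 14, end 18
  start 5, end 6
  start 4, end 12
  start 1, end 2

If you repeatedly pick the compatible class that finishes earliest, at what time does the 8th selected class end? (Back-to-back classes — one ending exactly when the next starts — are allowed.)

21

Sorted by end: (1,2)  (2,5)  (5,6)  (7,8)  (2,9)  (7,10)  (4,12)  (12,13)  (13,14)  (14,18)  (19,21)  (20,22)  (20,23)
take (1,2); take (2,5); take (5,6); take (7,8); take (12,13); take (13,14); take (14,18); take (19,21); skip (20,22); skip (20,23).
Selected: (1,2) (2,5) (5,6) (7,8) (12,13) (13,14) (14,18) (19,21)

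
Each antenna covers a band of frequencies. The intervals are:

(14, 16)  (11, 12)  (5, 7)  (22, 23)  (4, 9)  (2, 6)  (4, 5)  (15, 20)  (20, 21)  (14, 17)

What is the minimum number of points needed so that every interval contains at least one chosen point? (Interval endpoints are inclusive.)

Sorted: [4,5] [2,6] [5,7] [4,9] [11,12] [14,16] [14,17] [15,20] [20,21] [22,23]
{[4,5],[2,6],[5,7],[4,9]} hit by 5; {[11,12]} hit by 12; {[14,16],[14,17],[15,20]} hit by 16; {[20,21]} hit by 21; {[22,23]} hit by 23.
Points: 5, 12, 16, 21, 23 (5 total).

5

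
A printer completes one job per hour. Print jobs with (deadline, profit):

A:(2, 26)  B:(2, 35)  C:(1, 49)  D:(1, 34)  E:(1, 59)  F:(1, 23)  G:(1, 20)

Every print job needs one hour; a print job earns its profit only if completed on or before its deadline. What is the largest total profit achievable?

Profit order: E=59 C=49 B=35 D=34 A=26 F=23 G=20
Assign: E→slot 1, C skipped, B→slot 2, D skipped, A skipped, F skipped, G skipped.
Slots: [1:E] [2:B]
Profit = 59 + 35 = 94

94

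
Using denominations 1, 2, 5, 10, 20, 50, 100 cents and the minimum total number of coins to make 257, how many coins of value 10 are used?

257 − 2×100→57 − 1×50→7 − 1×5→2 − 1×2→0
Count of 10: 0

0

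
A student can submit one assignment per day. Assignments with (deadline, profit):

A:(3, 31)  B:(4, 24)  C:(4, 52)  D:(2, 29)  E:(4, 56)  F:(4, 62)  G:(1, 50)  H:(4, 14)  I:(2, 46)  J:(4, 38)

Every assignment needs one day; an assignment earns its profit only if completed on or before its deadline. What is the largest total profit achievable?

220

Sort by profit descending; place each in the latest free slot ≤ its deadline.
Profit order: F=62 E=56 C=52 G=50 I=46 J=38 A=31 D=29 B=24 H=14
Assign: F→slot 4, E→slot 3, C→slot 2, G→slot 1, I skipped, J skipped, A skipped, D skipped, B skipped, H skipped.
Slots: [1:G] [2:C] [3:E] [4:F]
Profit = 50 + 52 + 56 + 62 = 220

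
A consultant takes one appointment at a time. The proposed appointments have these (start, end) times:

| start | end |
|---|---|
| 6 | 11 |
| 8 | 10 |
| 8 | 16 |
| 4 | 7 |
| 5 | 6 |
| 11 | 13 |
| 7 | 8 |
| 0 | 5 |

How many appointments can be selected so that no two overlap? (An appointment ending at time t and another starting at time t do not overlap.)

Sort by end time and greedily take each interval whose start is ≥ the last chosen end.
Sorted by end: (0,5)  (5,6)  (4,7)  (7,8)  (8,10)  (6,11)  (11,13)  (8,16)
take (0,5); take (5,6); skip (4,7); take (7,8); take (8,10); take (11,13); skip (8,16).
Selected 5 appointments.

5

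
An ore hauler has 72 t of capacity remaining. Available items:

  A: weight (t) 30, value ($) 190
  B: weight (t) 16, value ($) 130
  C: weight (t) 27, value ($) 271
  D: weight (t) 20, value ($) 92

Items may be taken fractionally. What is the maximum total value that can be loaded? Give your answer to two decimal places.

Sort by value per unit weight and fill in that order.
Order: C (271/27=10.04) > B (130/16=8.12) > A (190/30=6.33) > D (92/20=4.60)
Fill: take C (27 @ 271) → take B (16 @ 130) → take 29/30 of A → 183.67; 72/72 used.
Total value = 584.67

584.67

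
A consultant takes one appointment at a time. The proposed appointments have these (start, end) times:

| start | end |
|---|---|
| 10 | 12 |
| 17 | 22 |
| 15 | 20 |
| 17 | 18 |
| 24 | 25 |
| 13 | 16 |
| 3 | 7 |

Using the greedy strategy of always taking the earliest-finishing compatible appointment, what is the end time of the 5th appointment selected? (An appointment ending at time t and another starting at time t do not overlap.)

25

Order by finish time; keep every interval that doesn't clash with the previous kept one.
Sorted by end: (3,7)  (10,12)  (13,16)  (17,18)  (15,20)  (17,22)  (24,25)
take (3,7); take (10,12); take (13,16); take (17,18); skip (15,20); take (24,25).
Selected: (3,7) (10,12) (13,16) (17,18) (24,25)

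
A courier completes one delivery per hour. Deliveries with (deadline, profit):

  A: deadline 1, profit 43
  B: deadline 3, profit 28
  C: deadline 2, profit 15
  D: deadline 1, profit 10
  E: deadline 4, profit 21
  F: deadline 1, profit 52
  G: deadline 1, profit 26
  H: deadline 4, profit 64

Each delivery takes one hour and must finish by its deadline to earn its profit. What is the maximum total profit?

165

Take jobs in profit order; each goes to the latest open slot no later than its deadline.
Profit order: H=64 F=52 A=43 B=28 G=26 E=21 C=15 D=10
Assign: H→slot 4, F→slot 1, A skipped, B→slot 3, G skipped, E→slot 2, C skipped, D skipped.
Slots: [1:F] [2:E] [3:B] [4:H]
Profit = 52 + 21 + 28 + 64 = 165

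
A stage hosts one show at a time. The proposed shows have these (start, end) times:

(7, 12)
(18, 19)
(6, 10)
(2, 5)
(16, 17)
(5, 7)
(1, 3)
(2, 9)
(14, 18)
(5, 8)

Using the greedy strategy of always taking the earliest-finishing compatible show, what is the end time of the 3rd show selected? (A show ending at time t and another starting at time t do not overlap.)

Greedy by earliest finish: after sorting by end time, pick each interval compatible with the last pick.
By end time: (1,3), (2,5), (5,7), (5,8), (2,9), (6,10), (7,12), (16,17), (14,18), (18,19).
Pick (1,3); next start ≥ 3 → (5,7); next start ≥ 7 → (7,12); next start ≥ 12 → (16,17); next start ≥ 17 → (18,19).
Selected: (1,3) (5,7) (7,12) (16,17) (18,19)

12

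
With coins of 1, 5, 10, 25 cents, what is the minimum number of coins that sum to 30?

2

30 = 1×25 + 1×5
Total coins = 1 + 1 = 2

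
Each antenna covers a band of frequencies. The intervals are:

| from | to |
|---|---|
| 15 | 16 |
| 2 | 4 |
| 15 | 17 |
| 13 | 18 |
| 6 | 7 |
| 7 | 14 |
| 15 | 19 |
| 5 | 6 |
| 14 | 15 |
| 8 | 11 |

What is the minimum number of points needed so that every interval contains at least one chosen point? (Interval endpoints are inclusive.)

4

Sorted: [2,4] [5,6] [6,7] [8,11] [7,14] [14,15] [15,16] [15,17] [13,18] [15,19]
{[2,4]} hit by 4; {[5,6],[6,7]} hit by 6; {[8,11],[7,14]} hit by 11; {[14,15],[15,16],[15,17],[13,18],[15,19]} hit by 15.
Points: 4, 6, 11, 15 (4 total).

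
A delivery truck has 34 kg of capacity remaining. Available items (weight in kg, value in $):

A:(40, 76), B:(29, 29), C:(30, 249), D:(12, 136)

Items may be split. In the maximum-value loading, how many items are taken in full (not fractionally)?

Sort by value per unit weight and fill in that order.
Order: D (136/12=11.33) > C (249/30=8.30) > A (76/40=1.90) > B (29/29=1.00)
Fill: take D (12 @ 136) → take 22/30 of C → 182.60; 34/34 used.
1 item(s) taken whole; one partial (take 22/30 of C).

1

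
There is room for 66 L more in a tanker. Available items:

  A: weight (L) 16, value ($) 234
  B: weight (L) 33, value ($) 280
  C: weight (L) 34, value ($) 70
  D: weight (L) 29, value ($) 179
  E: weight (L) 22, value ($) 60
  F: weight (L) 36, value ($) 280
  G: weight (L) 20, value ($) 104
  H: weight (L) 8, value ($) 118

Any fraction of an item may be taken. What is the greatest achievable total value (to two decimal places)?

702.00

Order: H (118/8=14.75) > A (234/16=14.62) > B (280/33=8.48) > F (280/36=7.78) > D (179/29=6.17) > G (104/20=5.20) > E (60/22=2.73) > C (70/34=2.06)
Fill: take H (8 @ 118) → take A (16 @ 234) → take B (33 @ 280) → take 9/36 of F → 70.00; 66/66 used.
Total value = 702.00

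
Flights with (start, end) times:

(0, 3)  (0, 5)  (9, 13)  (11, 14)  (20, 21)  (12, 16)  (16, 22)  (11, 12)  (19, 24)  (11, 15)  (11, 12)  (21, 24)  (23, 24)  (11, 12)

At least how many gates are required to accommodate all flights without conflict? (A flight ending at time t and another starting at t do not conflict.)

6

Events (time:±→running): 0:+→1 0:+→2 3:-→1 5:-→0 9:+→1 11:+→2 11:+→3 11:+→4 11:+→5 11:+→6 … peak 6.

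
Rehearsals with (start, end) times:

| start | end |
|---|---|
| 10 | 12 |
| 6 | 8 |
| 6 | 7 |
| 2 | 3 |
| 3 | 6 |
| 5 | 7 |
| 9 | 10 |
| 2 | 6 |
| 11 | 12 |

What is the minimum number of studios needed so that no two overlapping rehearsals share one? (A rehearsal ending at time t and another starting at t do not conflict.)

starts: [2, 2, 3, 5, 6, 6, 9, 10, 11]
ends:   [3, 6, 6, 7, 7, 8, 10, 12, 12]
s2→1 s2→2 e3→1 s3→2 s5→3  — peak 3.

3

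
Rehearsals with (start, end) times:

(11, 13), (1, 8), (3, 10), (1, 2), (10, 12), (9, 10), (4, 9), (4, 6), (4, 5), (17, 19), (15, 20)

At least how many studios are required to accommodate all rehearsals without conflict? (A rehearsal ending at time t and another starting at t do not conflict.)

Events (time:±→running): 1:+→1 1:+→2 2:-→1 3:+→2 4:+→3 4:+→4 4:+→5 … peak 5.

5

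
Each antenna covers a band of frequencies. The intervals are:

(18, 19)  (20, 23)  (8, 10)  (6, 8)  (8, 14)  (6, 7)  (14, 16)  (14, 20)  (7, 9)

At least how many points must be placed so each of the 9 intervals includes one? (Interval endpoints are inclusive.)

Sorted: [6,7] [6,8] [7,9] [8,10] [8,14] [14,16] [18,19] [14,20] [20,23]
{[6,7],[6,8],[7,9]} hit by 7; {[8,10],[8,14]} hit by 10; {[14,16]} hit by 16; {[18,19],[14,20]} hit by 19; {[20,23]} hit by 23.
Points: 7, 10, 16, 19, 23 (5 total).

5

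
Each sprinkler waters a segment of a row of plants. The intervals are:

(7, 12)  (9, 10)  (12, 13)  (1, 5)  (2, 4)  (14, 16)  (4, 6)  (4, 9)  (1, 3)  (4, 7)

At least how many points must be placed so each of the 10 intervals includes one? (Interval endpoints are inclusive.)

Sorted: [1,3] [2,4] [1,5] [4,6] [4,7] [4,9] [9,10] [7,12] [12,13] [14,16]
{[1,3],[2,4],[1,5]} hit by 3; {[4,6],[4,7],[4,9]} hit by 6; {[9,10],[7,12]} hit by 10; {[12,13]} hit by 13; {[14,16]} hit by 16.
Points: 3, 6, 10, 13, 16 (5 total).

5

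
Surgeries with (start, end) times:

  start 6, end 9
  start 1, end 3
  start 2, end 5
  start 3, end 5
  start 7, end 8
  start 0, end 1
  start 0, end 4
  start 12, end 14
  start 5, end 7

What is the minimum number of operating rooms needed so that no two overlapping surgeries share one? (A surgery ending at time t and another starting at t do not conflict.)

Count concurrent intervals with a sweep; the peak is the room count.
Events (time:±→running): 0:+→1 0:+→2 1:-→1 1:+→2 2:+→3 … peak 3.

3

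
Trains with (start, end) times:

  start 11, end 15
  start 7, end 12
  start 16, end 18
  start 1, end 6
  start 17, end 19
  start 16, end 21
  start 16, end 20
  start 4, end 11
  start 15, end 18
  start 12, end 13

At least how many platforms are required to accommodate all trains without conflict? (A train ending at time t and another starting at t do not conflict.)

Events (time:±→running): 1:+→1 4:+→2 6:-→1 7:+→2 11:-→1 11:+→2 12:-→1 12:+→2 13:-→1 15:-→0 15:+→1 16:+→2 16:+→3 16:+→4 17:+→5 … peak 5.

5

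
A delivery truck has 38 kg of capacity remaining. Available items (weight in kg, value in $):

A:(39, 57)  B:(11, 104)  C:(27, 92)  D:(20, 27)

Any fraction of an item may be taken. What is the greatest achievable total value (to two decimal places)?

196.00

Order: B (104/11=9.45) > C (92/27=3.41) > A (57/39=1.46) > D (27/20=1.35)
Fill: take B (11 @ 104) → take C (27 @ 92); 38/38 used.
Total value = 196.00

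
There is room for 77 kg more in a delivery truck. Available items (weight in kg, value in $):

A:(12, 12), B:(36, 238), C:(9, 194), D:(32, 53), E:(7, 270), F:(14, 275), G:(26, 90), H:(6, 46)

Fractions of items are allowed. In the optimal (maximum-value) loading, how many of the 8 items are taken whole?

5

Greedy by value/weight ratio, highest first.
Ratios (sorted): E 38.57, C 21.56, F 19.64, H 7.67, B 6.61, G 3.46, D 1.66, A 1.00
take E (7 @ 270); take C (9 @ 194); take F (14 @ 275); take H (6 @ 46); take B (36 @ 238); take 5/26 of G → 17.31. Capacity used 77/77.
5 item(s) taken whole; one partial (take 5/26 of G).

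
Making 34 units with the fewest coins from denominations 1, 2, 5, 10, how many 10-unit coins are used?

3

Greedy: take as many of the largest coin as possible, then repeat with the remainder.
34 − 3×10→4 − 2×2→0
Count of 10: 3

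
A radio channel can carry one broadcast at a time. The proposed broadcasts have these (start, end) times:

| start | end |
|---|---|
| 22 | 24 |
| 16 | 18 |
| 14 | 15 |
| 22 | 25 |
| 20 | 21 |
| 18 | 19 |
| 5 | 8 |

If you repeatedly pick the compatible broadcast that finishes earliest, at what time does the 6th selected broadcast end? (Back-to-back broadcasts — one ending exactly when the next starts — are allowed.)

24

By end time: (5,8), (14,15), (16,18), (18,19), (20,21), (22,24), (22,25).
Pick (5,8); next start ≥ 8 → (14,15); next start ≥ 15 → (16,18); next start ≥ 18 → (18,19); next start ≥ 19 → (20,21); next start ≥ 21 → (22,24).
Selected: (5,8) (14,15) (16,18) (18,19) (20,21) (22,24)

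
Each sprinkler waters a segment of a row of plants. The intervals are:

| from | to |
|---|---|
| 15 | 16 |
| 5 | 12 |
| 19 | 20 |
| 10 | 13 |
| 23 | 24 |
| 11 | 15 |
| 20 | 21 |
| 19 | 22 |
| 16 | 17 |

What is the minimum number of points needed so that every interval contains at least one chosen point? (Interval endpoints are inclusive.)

4

Sorted: [5,12] [10,13] [11,15] [15,16] [16,17] [19,20] [20,21] [19,22] [23,24]
{[5,12],[10,13],[11,15]} hit by 12; {[15,16],[16,17]} hit by 16; {[19,20],[20,21],[19,22]} hit by 20; {[23,24]} hit by 24.
Points: 12, 16, 20, 24 (4 total).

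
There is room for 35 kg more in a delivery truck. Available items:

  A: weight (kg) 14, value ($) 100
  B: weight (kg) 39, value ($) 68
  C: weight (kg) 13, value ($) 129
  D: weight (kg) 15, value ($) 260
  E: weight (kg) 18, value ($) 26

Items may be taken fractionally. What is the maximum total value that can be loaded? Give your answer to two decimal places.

Order: D (260/15=17.33) > C (129/13=9.92) > A (100/14=7.14) > B (68/39=1.74) > E (26/18=1.44)
Fill: take D (15 @ 260) → take C (13 @ 129) → take 7/14 of A → 50.00; 35/35 used.
Total value = 439.00

439.00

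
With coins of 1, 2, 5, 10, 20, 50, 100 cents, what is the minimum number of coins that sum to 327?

6

327 = 3×100 + 1×20 + 1×5 + 1×2
Total coins = 3 + 1 + 1 + 1 = 6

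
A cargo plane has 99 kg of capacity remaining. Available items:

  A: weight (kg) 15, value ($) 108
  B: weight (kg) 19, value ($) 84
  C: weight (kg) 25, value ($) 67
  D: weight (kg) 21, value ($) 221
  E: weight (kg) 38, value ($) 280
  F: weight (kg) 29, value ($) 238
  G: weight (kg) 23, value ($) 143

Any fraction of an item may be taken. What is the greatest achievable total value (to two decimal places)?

Greedy by value/weight ratio, highest first.
Ratios (sorted): D 10.52, F 8.21, E 7.37, A 7.20, G 6.22, B 4.42, C 2.68
take D (21 @ 221); take F (29 @ 238); take E (38 @ 280); take 11/15 of A → 79.20. Capacity used 99/99.
Total value = 818.20

818.20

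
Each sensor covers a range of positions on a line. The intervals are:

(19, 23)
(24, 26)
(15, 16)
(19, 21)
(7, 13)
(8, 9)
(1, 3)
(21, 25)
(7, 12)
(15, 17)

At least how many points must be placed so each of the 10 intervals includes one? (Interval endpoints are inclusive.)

5

Process intervals by earliest right end; each time one isn't hit yet, stab at its right endpoint.
Sorted: [1,3] [8,9] [7,12] [7,13] [15,16] [15,17] [19,21] [19,23] [21,25] [24,26]
{[1,3]} hit by 3; {[8,9],[7,12],[7,13]} hit by 9; {[15,16],[15,17]} hit by 16; {[19,21],[19,23],[21,25]} hit by 21; {[24,26]} hit by 26.
Points: 3, 9, 16, 21, 26 (5 total).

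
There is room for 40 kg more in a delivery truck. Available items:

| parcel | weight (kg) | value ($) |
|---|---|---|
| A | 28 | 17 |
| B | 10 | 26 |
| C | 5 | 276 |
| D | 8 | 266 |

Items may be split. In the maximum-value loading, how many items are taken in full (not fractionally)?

Sort by value per unit weight and fill in that order.
Ratios (sorted): C 55.20, D 33.25, B 2.60, A 0.61
take C (5 @ 276); take D (8 @ 266); take B (10 @ 26); take 17/28 of A → 10.32. Capacity used 40/40.
3 item(s) taken whole; one partial (take 17/28 of A).

3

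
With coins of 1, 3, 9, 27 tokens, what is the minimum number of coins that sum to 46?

4

46 = 1×27 + 2×9 + 1×1
Total coins = 1 + 2 + 1 = 4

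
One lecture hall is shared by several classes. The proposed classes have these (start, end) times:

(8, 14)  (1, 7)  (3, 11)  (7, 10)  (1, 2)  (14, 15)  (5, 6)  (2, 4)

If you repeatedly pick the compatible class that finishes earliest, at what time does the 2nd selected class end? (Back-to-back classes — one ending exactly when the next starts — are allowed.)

Sorted by end: (1,2)  (2,4)  (5,6)  (1,7)  (7,10)  (3,11)  (8,14)  (14,15)
take (1,2); take (2,4); take (5,6); take (7,10); take (14,15).
Selected: (1,2) (2,4) (5,6) (7,10) (14,15)

4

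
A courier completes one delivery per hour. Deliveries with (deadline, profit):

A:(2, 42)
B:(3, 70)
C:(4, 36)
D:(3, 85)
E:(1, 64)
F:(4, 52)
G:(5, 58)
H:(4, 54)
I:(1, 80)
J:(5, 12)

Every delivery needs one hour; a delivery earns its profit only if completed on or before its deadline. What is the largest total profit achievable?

Profit order: D=85 I=80 B=70 E=64 G=58 H=54 F=52 A=42 C=36 J=12
Assign: D→slot 3, I→slot 1, B→slot 2, E skipped, G→slot 5, H→slot 4, F skipped, A skipped, C skipped, J skipped.
Slots: [1:I] [2:B] [3:D] [4:H] [5:G]
Profit = 80 + 70 + 85 + 54 + 58 = 347

347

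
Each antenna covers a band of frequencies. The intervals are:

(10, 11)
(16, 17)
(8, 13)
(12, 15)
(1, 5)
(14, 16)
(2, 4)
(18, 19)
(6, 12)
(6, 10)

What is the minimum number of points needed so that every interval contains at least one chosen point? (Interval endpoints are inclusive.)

Process intervals by earliest right end; each time one isn't hit yet, stab at its right endpoint.
By right end: [2,4]  [1,5]  [6,10]  [10,11]  [6,12]  [8,13]  [12,15]  [14,16]  [16,17]  [18,19]
[2,4] uncovered → point at 4; [6,10] uncovered → point at 10; [12,15] uncovered → point at 15; [16,17] uncovered → point at 17; [18,19] uncovered → point at 19.
Points: 4, 10, 15, 17, 19 (5 total).

5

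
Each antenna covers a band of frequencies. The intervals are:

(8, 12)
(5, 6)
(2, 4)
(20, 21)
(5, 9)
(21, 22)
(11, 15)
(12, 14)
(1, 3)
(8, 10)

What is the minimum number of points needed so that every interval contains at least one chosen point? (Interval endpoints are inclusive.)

Sort by right endpoint; whenever an interval is uncovered, place a point at its right end.
By right end: [1,3]  [2,4]  [5,6]  [5,9]  [8,10]  [8,12]  [12,14]  [11,15]  [20,21]  [21,22]
[1,3] uncovered → point at 3; [5,6] uncovered → point at 6; [8,10] uncovered → point at 10; [12,14] uncovered → point at 14; [20,21] uncovered → point at 21.
Points: 3, 6, 10, 14, 21 (5 total).

5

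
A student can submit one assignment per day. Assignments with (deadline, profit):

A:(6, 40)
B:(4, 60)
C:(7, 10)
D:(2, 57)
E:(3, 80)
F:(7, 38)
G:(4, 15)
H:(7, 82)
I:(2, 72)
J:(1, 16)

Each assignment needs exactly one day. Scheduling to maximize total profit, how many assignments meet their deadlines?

7

By profit: H(d7,82), E(d3,80), I(d2,72), B(d4,60), D(d2,57), A(d6,40), F(d7,38), J(d1,16), G(d4,15), C(d7,10)
H→slot 7; E→slot 3; I→slot 2; B→slot 4; D→slot 1; A→slot 6; F→slot 5; J skipped; G skipped; C skipped.
7 of 10 scheduled.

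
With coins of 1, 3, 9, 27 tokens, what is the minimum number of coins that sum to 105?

Greedy: take as many of the largest coin as possible, then repeat with the remainder.
105 = 3×27 + 2×9 + 2×3
Total coins = 3 + 2 + 2 = 7

7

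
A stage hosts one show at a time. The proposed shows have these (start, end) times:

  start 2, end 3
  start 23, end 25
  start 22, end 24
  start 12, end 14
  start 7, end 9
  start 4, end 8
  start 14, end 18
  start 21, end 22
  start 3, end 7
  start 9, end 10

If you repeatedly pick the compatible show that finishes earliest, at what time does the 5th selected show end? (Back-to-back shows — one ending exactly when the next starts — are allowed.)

Sorted by end: (2,3)  (3,7)  (4,8)  (7,9)  (9,10)  (12,14)  (14,18)  (21,22)  (22,24)  (23,25)
take (2,3); take (3,7); skip (4,8); take (7,9); take (9,10); take (12,14); take (14,18); take (21,22); take (22,24); skip (23,25).
Selected: (2,3) (3,7) (7,9) (9,10) (12,14) (14,18) (21,22) (22,24)

14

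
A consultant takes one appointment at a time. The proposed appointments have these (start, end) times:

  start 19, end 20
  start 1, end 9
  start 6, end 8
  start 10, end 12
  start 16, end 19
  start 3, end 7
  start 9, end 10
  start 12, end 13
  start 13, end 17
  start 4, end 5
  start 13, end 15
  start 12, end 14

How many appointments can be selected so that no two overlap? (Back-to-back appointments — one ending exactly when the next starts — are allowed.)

Greedy by earliest finish: after sorting by end time, pick each interval compatible with the last pick.
Sorted by end: (4,5)  (3,7)  (6,8)  (1,9)  (9,10)  (10,12)  (12,13)  (12,14)  (13,15)  (13,17)  (16,19)  (19,20)
take (4,5); take (6,8); skip (1,9); take (9,10); take (10,12); take (12,13); skip (12,14); take (13,15); take (16,19); take (19,20).
Selected 8 appointments.

8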